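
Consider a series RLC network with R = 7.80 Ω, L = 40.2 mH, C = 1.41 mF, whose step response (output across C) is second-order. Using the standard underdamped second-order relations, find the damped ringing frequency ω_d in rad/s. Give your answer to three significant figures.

ω_d ≈ 90.7 rad/s

For a series RLC circuit (capacitor voltage as output), ω_n = 1/√(LC) = 1/√(40.2 mH · 1.41 mF) = 133 rad/s.
ζ = (R/2)·√(C/L) = (7.80/2)·√(1.41 mF/40.2 mH) = 0.730.
ω_d = 133·√(1 − 0.730²) = 90.7 rad/s.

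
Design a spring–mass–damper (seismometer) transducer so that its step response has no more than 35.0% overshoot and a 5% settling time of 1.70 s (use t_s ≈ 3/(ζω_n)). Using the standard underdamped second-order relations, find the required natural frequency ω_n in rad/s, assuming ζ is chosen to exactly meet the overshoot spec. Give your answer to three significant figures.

ζ = −ln(OS)/√(π² + (ln OS)²). With OS = 0.350, ln OS = −1.050 and ζ = 1.050/3.312 = 0.317.
Then ω_n = 3/(ζ t_s) = 3/(0.317 × 1.70) = 5.57 rad/s.

ω_n ≈ 5.57 rad/s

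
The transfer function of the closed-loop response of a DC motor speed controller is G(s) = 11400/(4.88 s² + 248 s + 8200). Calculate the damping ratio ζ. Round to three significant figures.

ζ ≈ 0.620

Dividing through by 4.88: denominator becomes s² + 50.82 s + 1680.
So ω_n = √1680 = 41.0 rad/s and ζ = 50.82/(2·41.0) = 0.620.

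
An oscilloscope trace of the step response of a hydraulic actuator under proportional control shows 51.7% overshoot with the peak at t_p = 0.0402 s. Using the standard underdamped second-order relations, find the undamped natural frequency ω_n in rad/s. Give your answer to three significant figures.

ω_n ≈ 79.9 rad/s

ζ from %OS: ζ = |ln 0.517|/√(π²+ln²0.517) = 0.206.
From t_p = π/ω_d, ω_d = π/0.0402 = 78.1 rad/s, so ω_n = ω_d/√(1−ζ²) = 79.9 rad/s.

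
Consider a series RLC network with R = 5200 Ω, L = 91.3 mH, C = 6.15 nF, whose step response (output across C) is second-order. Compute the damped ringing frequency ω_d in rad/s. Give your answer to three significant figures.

ω_d ≈ 31100 rad/s

For a series RLC circuit (capacitor voltage as output), ω_n = 1/√(LC) = 1/√(91.3 mH · 6.15 nF) = 42200 rad/s.
ζ = (R/2)·√(C/L) = (5200/2)·√(6.15 nF/91.3 mH) = 0.675.
ω_d = ω_n√(1−ζ²) = 31100 rad/s.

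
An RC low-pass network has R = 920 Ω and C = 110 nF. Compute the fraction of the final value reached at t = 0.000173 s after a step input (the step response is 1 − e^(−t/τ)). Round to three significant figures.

y/y_∞ ≈ 0.819

τ = RC = 920 × 110 nF = 0.000101 s.
y(t)/y_∞ = 1 − e^(−t/τ) = 1 − e^(−0.000173/0.000101) = 1 − e^(−1.71) = 0.819.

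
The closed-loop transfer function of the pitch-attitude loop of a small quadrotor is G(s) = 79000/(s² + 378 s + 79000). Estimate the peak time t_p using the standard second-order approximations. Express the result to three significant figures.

Comparing the denominator to s² + 2ζω_n s + ω_n²: ω_n = √79000 = 281 rad/s, and 2ζω_n = 378 so ζ = 378/(2·281) = 0.672.
ω_d = ω_n√(1−ζ²) = 208 rad/s. Then t_p = π/ω_d = 0.0151 s.

t_p ≈ 0.0151 s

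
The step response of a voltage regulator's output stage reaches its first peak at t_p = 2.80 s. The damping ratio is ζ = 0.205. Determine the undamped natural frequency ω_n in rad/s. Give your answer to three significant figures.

ω_n ≈ 1.15 rad/s

Peak time t_p = π/ω_d, so ω_d = π/t_p = π/2.80 = 1.12 rad/s.
ω_n = ω_d/√(1−ζ²) = 1.12/√0.958 = 1.15 rad/s.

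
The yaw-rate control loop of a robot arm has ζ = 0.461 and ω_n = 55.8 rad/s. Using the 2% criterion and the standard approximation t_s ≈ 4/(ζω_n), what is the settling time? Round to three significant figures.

t_s ≈ 4/(ζω_n) = 4/(0.461 × 55.8) = 0.155 s.

t_s ≈ 0.155 s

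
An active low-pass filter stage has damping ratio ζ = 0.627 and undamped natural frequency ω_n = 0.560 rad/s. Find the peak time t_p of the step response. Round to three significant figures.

The damped frequency is ω_d = ω_n√(1−ζ²) = 0.560·√(1−0.393) = 0.436 rad/s.
Peak time t_p = π/ω_d = π/0.436 = 7.20 s.

t_p ≈ 7.20 s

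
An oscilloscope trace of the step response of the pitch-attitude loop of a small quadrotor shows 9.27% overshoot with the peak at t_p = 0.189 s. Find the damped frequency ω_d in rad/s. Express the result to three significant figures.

ω_d ≈ 16.6 rad/s

t_p = π/ω_d, so ω_d = π/0.189 = 16.6 rad/s.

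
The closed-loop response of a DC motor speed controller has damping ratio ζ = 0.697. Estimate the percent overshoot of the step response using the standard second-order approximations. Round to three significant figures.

%OS ≈ 4.72%

For an underdamped second-order system, %OS = 100·exp(−πζ/√(1−ζ²)).
πζ/√(1−ζ²) = π·0.697/√(1−0.486) = 3.054, so %OS = 100·e^(−3.054) = 4.72%.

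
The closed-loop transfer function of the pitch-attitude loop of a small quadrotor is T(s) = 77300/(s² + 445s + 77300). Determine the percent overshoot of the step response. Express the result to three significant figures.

Matching coefficients with s² + 2ζω_n s + ω_n² gives ω_n² = 77300 ⇒ ω_n = 278 rad/s, and ζ = 445/(2ω_n) = 0.800.
Overshoot: exp(−π·0.800/√(1−0.800²)) = 0.0151, i.e. 1.51%.

%OS ≈ 1.51%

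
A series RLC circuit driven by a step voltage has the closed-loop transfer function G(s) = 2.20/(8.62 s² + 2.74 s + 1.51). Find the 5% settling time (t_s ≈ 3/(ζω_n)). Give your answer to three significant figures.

Dividing through by 8.62: denominator becomes s² + 0.3179 s + 0.1752.
So ω_n = √0.1752 = 0.419 rad/s and ζ = 0.3179/(2·0.419) = 0.380.
t_s ≈ 3/(ζω_n) = 18.9 s.

t_s ≈ 18.9 s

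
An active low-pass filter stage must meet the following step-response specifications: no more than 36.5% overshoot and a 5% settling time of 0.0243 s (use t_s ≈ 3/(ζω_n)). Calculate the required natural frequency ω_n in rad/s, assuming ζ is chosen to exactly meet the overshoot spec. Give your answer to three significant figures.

ζ = −ln(OS)/√(π² + (ln OS)²). With OS = 0.365, ln OS = −1.008 and ζ = 1.008/3.299 = 0.305.
From t_s ≈ 3/(ζω_n): ω_n = 3/(ζ·t_s) = 3/(0.305·0.0243) = 404 rad/s.

ω_n ≈ 404 rad/s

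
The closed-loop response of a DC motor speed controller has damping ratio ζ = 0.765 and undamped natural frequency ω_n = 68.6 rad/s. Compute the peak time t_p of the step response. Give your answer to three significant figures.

t_p ≈ 0.0711 s

The damped frequency is ω_d = ω_n√(1−ζ²) = 68.6·√(1−0.585) = 44.2 rad/s.
Peak time t_p = π/ω_d = π/44.2 = 0.0711 s.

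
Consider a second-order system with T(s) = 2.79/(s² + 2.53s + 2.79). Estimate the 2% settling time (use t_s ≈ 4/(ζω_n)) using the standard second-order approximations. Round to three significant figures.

Comparing the denominator to s² + 2ζω_n s + ω_n²: ω_n = √2.79 = 1.67 rad/s, and 2ζω_n = 2.53 so ζ = 2.53/(2·1.67) = 0.757.
t_s ≈ 4/(ζω_n) = 4/(0.757·1.67) = 3.16 s.

t_s ≈ 3.16 s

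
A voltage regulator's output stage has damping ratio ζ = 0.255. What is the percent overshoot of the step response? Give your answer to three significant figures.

For an underdamped second-order system, %OS = 100·exp(−πζ/√(1−ζ²)).
πζ/√(1−ζ²) = π·0.255/√(1−0.0650) = 0.8285, so %OS = 100·e^(−0.8285) = 43.7%.

%OS ≈ 43.7%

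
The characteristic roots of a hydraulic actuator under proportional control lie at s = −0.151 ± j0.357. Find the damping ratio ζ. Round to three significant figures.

ζ ≈ 0.390

With σ = 0.151, ω_d = 0.357: ω_n = √(σ²+ω_d²) = 0.388 rad/s, ζ = σ/ω_n = 0.390.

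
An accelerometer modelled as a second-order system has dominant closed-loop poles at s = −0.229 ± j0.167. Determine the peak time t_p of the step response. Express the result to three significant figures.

t_p = π/ω_d with ω_d = 0.167 (the imaginary part), so t_p = 18.8 s.

t_p ≈ 18.8 s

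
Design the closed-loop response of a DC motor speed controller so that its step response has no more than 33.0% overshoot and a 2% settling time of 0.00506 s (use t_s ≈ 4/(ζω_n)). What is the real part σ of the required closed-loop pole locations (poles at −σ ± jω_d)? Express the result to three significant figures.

σ ≈ 791

The settling-time spec alone fixes σ = ζω_n = 4/t_s = 4/0.00506 = 791.
(Overshoot then fixes ζ = 0.333 and hence ω_d = σ·√(1−ζ²)/ζ = 2240 rad/s.)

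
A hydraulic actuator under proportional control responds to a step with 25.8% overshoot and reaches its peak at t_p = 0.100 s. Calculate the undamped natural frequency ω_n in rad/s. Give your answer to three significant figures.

From the overshoot, ζ = −ln(OS)/√(π²+ln²(OS)) = 0.396.
t_p = π/ω_d ⇒ ω_d = 31.4 rad/s; then ω_n = ω_d/√(1−ζ²) = 34.2 rad/s.

ω_n ≈ 34.2 rad/s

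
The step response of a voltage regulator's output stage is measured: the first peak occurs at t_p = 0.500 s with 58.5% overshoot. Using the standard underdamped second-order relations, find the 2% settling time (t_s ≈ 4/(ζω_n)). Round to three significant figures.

From the overshoot, ζ = −ln(OS)/√(π²+ln²(OS)) = 0.168.
t_p = π/ω_d ⇒ ω_d = 6.28 rad/s; then ω_n = ω_d/√(1−ζ²) = 6.37 rad/s.
t_s ≈ 4/(ζω_n) = 4/(0.168·6.37) = 3.73 s.

t_s ≈ 3.73 s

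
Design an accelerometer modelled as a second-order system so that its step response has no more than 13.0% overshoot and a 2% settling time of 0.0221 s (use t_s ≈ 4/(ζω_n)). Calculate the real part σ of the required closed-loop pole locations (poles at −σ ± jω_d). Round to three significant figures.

The settling-time spec alone fixes σ = ζω_n = 4/t_s = 4/0.0221 = 181.
(Overshoot then fixes ζ = 0.545 and hence ω_d = σ·√(1−ζ²)/ζ = 279 rad/s.)

σ ≈ 181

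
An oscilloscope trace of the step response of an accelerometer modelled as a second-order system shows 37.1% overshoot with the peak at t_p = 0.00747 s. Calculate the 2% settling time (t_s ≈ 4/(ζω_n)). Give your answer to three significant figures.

t_s ≈ 0.0301 s

ζ from %OS: ζ = |ln 0.371|/√(π²+ln²0.371) = 0.301.
t_p = π/ω_d ⇒ ω_d = 421 rad/s; then ω_n = ω_d/√(1−ζ²) = 441 rad/s.
t_s ≈ 4/(ζω_n) = 4/(0.301·441) = 0.0301 s.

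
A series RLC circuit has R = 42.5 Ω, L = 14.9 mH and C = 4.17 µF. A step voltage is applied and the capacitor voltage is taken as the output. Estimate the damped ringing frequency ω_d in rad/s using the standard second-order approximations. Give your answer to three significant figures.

For a series RLC circuit (capacitor voltage as output), ω_n = 1/√(LC) = 1/√(14.9 mH · 4.17 µF) = 4010 rad/s.
ζ = (R/2)·√(C/L) = (42.5/2)·√(4.17 µF/14.9 mH) = 0.355.
ω_d = ω_n√(1−ζ²) = 3750 rad/s.

ω_d ≈ 3750 rad/s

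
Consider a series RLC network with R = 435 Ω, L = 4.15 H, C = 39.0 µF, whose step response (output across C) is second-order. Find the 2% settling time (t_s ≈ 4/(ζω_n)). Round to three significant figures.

For a series RLC circuit (capacitor voltage as output), ω_n = 1/√(LC) = 1/√(4.15 H · 39.0 µF) = 78.6 rad/s.
ζ = (R/2)·√(C/L) = (435/2)·√(39.0 µF/4.15 H) = 0.667.
t_s ≈ 4/(ζω_n) = 0.0763 s.

t_s ≈ 0.0763 s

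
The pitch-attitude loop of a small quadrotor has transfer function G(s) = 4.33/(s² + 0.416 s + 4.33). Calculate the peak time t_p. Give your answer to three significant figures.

Comparing the denominator to s² + 2ζω_n s + ω_n²: ω_n = √4.33 = 2.08 rad/s, and 2ζω_n = 0.416 so ζ = 0.416/(2·2.08) = 0.100.
ω_d = ω_n√(1−ζ²) = 2.07 rad/s. Then t_p = π/ω_d = 1.52 s.

t_p ≈ 1.52 s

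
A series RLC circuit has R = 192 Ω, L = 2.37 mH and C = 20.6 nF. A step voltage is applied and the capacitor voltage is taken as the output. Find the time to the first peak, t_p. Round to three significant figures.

For a series RLC circuit (capacitor voltage as output), ω_n = 1/√(LC) = 1/√(2.37 mH · 20.6 nF) = 143000 rad/s.
ζ = (R/2)·√(C/L) = (192/2)·√(20.6 nF/2.37 mH) = 0.283.
ω_d = 143000·√(1 − 0.283²) = 137000 rad/s. t_p = π/ω_d = 0.0000229 s.

t_p ≈ 0.0000229 s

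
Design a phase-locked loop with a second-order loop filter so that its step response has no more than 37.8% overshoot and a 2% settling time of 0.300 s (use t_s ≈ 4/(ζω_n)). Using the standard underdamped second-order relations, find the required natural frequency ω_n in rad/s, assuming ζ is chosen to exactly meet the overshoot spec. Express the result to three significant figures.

From %OS = 100·exp(−πζ/√(1−ζ²)), invert to get ζ = −ln(OS)/√(π² + ln²(OS)) with OS = 0.378.
−ln 0.378 = 0.9729, so ζ = 0.9729/√(π² + 0.9465) = 0.296.
From t_s ≈ 4/(ζω_n): ω_n = 4/(ζ·t_s) = 4/(0.296·0.300) = 45.1 rad/s.

ω_n ≈ 45.1 rad/s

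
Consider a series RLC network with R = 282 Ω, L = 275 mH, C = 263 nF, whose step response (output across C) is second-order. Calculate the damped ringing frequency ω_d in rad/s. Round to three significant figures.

ω_d ≈ 3680 rad/s

For a series RLC circuit (capacitor voltage as output), ω_n = 1/√(LC) = 1/√(275 mH · 263 nF) = 3720 rad/s.
ζ = (R/2)·√(C/L) = (282/2)·√(263 nF/275 mH) = 0.138.
ω_d = 3720·√(1 − 0.138²) = 3680 rad/s.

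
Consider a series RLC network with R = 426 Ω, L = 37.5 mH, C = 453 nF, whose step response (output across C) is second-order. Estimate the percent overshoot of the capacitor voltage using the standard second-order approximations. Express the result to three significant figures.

%OS ≈ 3.14%

For a series RLC circuit (capacitor voltage as output), ω_n = 1/√(LC) = 1/√(37.5 mH · 453 nF) = 7670 rad/s.
ζ = (R/2)·√(C/L) = (426/2)·√(453 nF/37.5 mH) = 0.740.
%OS = 100·exp(−πζ/√(1−ζ²)) = 3.14%.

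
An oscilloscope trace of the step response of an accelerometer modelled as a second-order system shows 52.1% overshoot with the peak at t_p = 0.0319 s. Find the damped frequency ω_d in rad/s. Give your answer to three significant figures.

t_p = π/ω_d, so ω_d = π/0.0319 = 98.5 rad/s.

ω_d ≈ 98.5 rad/s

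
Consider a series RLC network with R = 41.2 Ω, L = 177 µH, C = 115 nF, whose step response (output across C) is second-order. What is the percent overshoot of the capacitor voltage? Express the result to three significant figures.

For a series RLC circuit (capacitor voltage as output), ω_n = 1/√(LC) = 1/√(177 µH · 115 nF) = 222000 rad/s.
ζ = (R/2)·√(C/L) = (41.2/2)·√(115 nF/177 µH) = 0.525.
%OS = 100·exp(−πζ/√(1−ζ²)) = 14.4%.

%OS ≈ 14.4%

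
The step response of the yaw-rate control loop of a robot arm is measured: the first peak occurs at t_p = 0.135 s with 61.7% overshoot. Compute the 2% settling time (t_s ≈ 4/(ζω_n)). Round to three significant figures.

From the overshoot, ζ = −ln(OS)/√(π²+ln²(OS)) = 0.152.
t_p = π/ω_d ⇒ ω_d = 23.3 rad/s; then ω_n = ω_d/√(1−ζ²) = 23.5 rad/s.
t_s ≈ 4/(ζω_n) = 4/(0.152·23.5) = 1.12 s.

t_s ≈ 1.12 s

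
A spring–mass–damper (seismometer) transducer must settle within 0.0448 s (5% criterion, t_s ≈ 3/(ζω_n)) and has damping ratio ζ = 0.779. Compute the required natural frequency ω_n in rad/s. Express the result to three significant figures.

ω_n ≈ 86.0 rad/s

Rearranging t_s ≈ 3/(ζω_n) gives ω_n = 3/(ζ·t_s) = 3/(0.779 × 0.0448) = 86.0 rad/s.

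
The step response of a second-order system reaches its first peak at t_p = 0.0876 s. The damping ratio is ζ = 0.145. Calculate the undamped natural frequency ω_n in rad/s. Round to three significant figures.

ω_n ≈ 36.2 rad/s

Peak time t_p = π/ω_d, so ω_d = π/t_p = π/0.0876 = 35.9 rad/s.
ω_n = ω_d/√(1−ζ²) = 35.9/√0.979 = 36.2 rad/s.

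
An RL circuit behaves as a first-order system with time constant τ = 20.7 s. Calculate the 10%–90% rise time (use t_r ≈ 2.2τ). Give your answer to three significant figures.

t_r ≈ 45.5 s

t_r ≈ 2.2τ = 45.5 s.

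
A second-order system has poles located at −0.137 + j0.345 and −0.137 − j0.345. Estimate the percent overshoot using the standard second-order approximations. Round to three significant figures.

With σ = 0.137, ω_d = 0.345: ω_n = √(σ²+ω_d²) = 0.371 rad/s, ζ = σ/ω_n = 0.369.
Overshoot: exp(−π·0.369/√(1−0.369²)) = 0.287, i.e. 28.7%.

%OS ≈ 28.7%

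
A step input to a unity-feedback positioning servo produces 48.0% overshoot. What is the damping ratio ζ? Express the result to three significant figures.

ζ ≈ 0.228

From %OS = 100·exp(−πζ/√(1−ζ²)), invert to get ζ = −ln(OS)/√(π² + ln²(OS)) with OS = 0.480.
−ln 0.480 = 0.7340, so ζ = 0.7340/√(π² + 0.5387) = 0.228.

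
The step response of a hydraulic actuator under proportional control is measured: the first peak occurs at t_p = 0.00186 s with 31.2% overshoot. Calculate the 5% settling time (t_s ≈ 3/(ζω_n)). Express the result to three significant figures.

t_s ≈ 0.00479 s

ζ from %OS: ζ = |ln 0.312|/√(π²+ln²0.312) = 0.348.
t_p = π/ω_d ⇒ ω_d = 1690 rad/s; then ω_n = ω_d/√(1−ζ²) = 1800 rad/s.
t_s ≈ 3/(ζω_n) = 3/(0.348·1800) = 0.00479 s.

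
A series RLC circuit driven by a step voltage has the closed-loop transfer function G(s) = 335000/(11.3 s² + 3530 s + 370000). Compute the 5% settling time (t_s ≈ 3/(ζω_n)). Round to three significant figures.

t_s ≈ 0.0192 s

Dividing through by 11.3: denominator becomes s² + 312.4 s + 32740.
So ω_n = √32740 = 181 rad/s and ζ = 312.4/(2·181) = 0.863.
t_s ≈ 3/(ζω_n) = 0.0192 s.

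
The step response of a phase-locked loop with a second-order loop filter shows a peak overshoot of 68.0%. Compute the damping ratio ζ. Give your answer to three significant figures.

ζ ≈ 0.122

From %OS = 100·exp(−πζ/√(1−ζ²)), invert to get ζ = −ln(OS)/√(π² + ln²(OS)) with OS = 0.680.
−ln 0.680 = 0.3857, so ζ = 0.3857/√(π² + 0.1487) = 0.122.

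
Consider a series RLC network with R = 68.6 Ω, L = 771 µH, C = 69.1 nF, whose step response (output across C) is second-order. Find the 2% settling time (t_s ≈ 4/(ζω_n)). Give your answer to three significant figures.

t_s ≈ 0.0000899 s

For a series RLC circuit (capacitor voltage as output), ω_n = 1/√(LC) = 1/√(771 µH · 69.1 nF) = 137000 rad/s.
ζ = (R/2)·√(C/L) = (68.6/2)·√(69.1 nF/771 µH) = 0.325.
t_s ≈ 4/(ζω_n) = 0.0000899 s.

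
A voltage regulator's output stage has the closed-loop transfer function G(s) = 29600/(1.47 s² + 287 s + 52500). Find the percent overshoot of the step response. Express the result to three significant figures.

Dividing through by 1.47: denominator becomes s² + 195.2 s + 35710.
So ω_n = √35710 = 189 rad/s and ζ = 195.2/(2·189) = 0.517.
Overshoot: exp(−π·0.517/√(1−0.517²)) = 0.150, i.e. 15.0%.

%OS ≈ 15.0%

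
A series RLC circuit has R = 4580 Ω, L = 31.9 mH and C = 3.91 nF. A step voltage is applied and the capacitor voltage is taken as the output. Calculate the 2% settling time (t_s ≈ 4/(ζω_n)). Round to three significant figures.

For a series RLC circuit (capacitor voltage as output), ω_n = 1/√(LC) = 1/√(31.9 mH · 3.91 nF) = 89500 rad/s.
ζ = (R/2)·√(C/L) = (4580/2)·√(3.91 nF/31.9 mH) = 0.802.
t_s ≈ 4/(ζω_n) = 0.0000557 s.

t_s ≈ 0.0000557 s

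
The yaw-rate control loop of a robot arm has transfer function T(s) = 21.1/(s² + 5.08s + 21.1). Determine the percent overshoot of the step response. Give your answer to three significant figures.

%OS ≈ 12.4%

ω_n = √21.1 = 4.59 rad/s; ζ = 5.08/(2·4.59) = 0.553.
%OS = 100·exp(−πζ/√(1−ζ²)) = 12.4%.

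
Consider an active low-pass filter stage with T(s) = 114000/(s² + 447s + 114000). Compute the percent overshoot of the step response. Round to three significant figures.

Matching coefficients with s² + 2ζω_n s + ω_n² gives ω_n² = 114000 ⇒ ω_n = 338 rad/s, and ζ = 447/(2ω_n) = 0.662.
%OS = 100·exp(−πζ/√(1−ζ²)) = 6.24%.

%OS ≈ 6.24%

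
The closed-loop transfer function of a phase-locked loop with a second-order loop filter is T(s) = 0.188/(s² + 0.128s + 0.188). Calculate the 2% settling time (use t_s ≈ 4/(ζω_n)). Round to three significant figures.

t_s ≈ 62.5 s

ω_n = √0.188 = 0.434 rad/s; ζ = 0.128/(2·0.434) = 0.148.
t_s ≈ 4/(ζω_n) = 4/(0.148·0.434) = 62.5 s.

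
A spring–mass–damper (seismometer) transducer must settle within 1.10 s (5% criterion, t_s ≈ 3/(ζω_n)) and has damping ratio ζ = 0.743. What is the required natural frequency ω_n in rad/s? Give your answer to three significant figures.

ω_n ≈ 3.67 rad/s

Rearranging t_s ≈ 3/(ζω_n) gives ω_n = 3/(ζ·t_s) = 3/(0.743 × 1.10) = 3.67 rad/s.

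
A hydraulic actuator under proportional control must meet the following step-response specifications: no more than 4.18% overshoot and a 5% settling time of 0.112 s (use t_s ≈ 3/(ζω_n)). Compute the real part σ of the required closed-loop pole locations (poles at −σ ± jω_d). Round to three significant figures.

The settling-time spec alone fixes σ = ζω_n = 3/t_s = 3/0.112 = 26.8.
(Overshoot then fixes ζ = 0.711 and hence ω_d = σ·√(1−ζ²)/ζ = 26.5 rad/s.)

σ ≈ 26.8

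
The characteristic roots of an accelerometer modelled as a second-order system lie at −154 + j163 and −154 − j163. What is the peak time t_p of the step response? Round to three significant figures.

t_p ≈ 0.0193 s

t_p = π/ω_d with ω_d = 163 (the imaginary part), so t_p = 0.0193 s.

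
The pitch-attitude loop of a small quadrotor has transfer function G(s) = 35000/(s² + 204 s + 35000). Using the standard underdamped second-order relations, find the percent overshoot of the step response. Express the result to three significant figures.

%OS ≈ 13.0%

Comparing the denominator to s² + 2ζω_n s + ω_n²: ω_n = √35000 = 187 rad/s, and 2ζω_n = 204 so ζ = 204/(2·187) = 0.545.
%OS = 100 e^{−πζ/√(1−ζ²)} with ζ = 0.545 gives 13.0%.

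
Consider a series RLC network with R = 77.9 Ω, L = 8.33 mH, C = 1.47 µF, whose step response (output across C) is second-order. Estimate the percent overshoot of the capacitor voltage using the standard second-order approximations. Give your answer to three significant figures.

For a series RLC circuit (capacitor voltage as output), ω_n = 1/√(LC) = 1/√(8.33 mH · 1.47 µF) = 9040 rad/s.
ζ = (R/2)·√(C/L) = (77.9/2)·√(1.47 µF/8.33 mH) = 0.517.
%OS = 100 e^{−πζ/√(1−ζ²)} with ζ = 0.517 gives 15.0%.

%OS ≈ 15.0%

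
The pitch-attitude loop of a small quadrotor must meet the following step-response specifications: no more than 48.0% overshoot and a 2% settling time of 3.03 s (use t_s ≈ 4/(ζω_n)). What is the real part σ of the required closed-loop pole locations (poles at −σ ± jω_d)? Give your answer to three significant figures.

σ ≈ 1.32

The settling-time spec alone fixes σ = ζω_n = 4/t_s = 4/3.03 = 1.32.
(Overshoot then fixes ζ = 0.228 and hence ω_d = σ·√(1−ζ²)/ζ = 5.65 rad/s.)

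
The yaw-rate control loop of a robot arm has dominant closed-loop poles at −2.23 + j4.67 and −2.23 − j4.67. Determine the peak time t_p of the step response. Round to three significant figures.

t_p = π/ω_d with ω_d = 4.67 (the imaginary part), so t_p = 0.673 s.

t_p ≈ 0.673 s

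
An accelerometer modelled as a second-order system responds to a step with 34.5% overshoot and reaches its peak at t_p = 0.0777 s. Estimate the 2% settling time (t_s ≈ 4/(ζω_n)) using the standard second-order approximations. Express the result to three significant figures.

From the overshoot, ζ = −ln(OS)/√(π²+ln²(OS)) = 0.321.
t_p = π/ω_d ⇒ ω_d = 40.4 rad/s; then ω_n = ω_d/√(1−ζ²) = 42.7 rad/s.
t_s ≈ 4/(ζω_n) = 4/(0.321·42.7) = 0.292 s.

t_s ≈ 0.292 s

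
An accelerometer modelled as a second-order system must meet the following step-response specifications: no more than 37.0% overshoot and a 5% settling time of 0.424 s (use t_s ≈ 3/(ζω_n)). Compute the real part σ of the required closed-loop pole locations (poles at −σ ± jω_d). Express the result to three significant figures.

The settling-time spec alone fixes σ = ζω_n = 3/t_s = 3/0.424 = 7.08.
(Overshoot then fixes ζ = 0.302 and hence ω_d = σ·√(1−ζ²)/ζ = 22.4 rad/s.)

σ ≈ 7.08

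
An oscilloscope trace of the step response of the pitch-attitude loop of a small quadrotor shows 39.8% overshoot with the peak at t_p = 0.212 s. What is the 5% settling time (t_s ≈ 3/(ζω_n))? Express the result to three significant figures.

t_s ≈ 0.690 s

The overshoot fixes ζ = −ln(OS)/√(π²+ln²(OS)) = 0.281.
t_p = π/ω_d ⇒ ω_d = 14.8 rad/s; then ω_n = ω_d/√(1−ζ²) = 15.4 rad/s.
t_s ≈ 3/(ζω_n) = 3/(0.281·15.4) = 0.690 s.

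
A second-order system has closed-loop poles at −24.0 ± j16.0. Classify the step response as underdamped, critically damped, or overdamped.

underdamped

Since the poles form a complex-conjugate pair with nonzero imaginary part, the response is underdamped.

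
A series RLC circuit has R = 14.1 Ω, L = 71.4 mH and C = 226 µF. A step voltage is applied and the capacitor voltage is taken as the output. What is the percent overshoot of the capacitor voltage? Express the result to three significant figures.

%OS ≈ 25.7%

For a series RLC circuit (capacitor voltage as output), ω_n = 1/√(LC) = 1/√(71.4 mH · 226 µF) = 249 rad/s.
ζ = (R/2)·√(C/L) = (14.1/2)·√(226 µF/71.4 mH) = 0.397.
%OS = 100 e^{−πζ/√(1−ζ²)} with ζ = 0.397 gives 25.7%.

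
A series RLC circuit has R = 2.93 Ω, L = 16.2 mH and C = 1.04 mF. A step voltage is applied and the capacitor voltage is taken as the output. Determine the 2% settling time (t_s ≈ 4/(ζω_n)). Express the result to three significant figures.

For a series RLC circuit (capacitor voltage as output), ω_n = 1/√(LC) = 1/√(16.2 mH · 1.04 mF) = 244 rad/s.
ζ = (R/2)·√(C/L) = (2.93/2)·√(1.04 mF/16.2 mH) = 0.371.
t_s ≈ 4/(ζω_n) = 0.0442 s.

t_s ≈ 0.0442 s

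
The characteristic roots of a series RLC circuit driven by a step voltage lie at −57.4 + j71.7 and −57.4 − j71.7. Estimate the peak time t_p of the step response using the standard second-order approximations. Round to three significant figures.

t_p = π/ω_d with ω_d = 71.7 (the imaginary part), so t_p = 0.0438 s.

t_p ≈ 0.0438 s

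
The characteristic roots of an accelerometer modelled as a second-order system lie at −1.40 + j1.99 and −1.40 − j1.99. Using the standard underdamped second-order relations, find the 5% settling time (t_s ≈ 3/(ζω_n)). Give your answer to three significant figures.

For poles at −σ ± jω_d, ζω_n = σ = 1.40, so t_s ≈ 3/σ = 2.14 s.

t_s ≈ 2.14 s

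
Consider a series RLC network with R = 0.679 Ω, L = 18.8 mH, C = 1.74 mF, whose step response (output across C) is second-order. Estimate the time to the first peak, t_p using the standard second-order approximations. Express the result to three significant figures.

t_p ≈ 0.0181 s

For a series RLC circuit (capacitor voltage as output), ω_n = 1/√(LC) = 1/√(18.8 mH · 1.74 mF) = 175 rad/s.
ζ = (R/2)·√(C/L) = (0.679/2)·√(1.74 mF/18.8 mH) = 0.103.
ω_d = ω_n√(1−ζ²) = 174 rad/s. t_p = π/ω_d = 0.0181 s.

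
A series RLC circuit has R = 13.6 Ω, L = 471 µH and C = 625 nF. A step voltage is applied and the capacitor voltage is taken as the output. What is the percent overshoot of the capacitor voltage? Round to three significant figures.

For a series RLC circuit (capacitor voltage as output), ω_n = 1/√(LC) = 1/√(471 µH · 625 nF) = 58300 rad/s.
ζ = (R/2)·√(C/L) = (13.6/2)·√(625 nF/471 µH) = 0.248.
%OS = 100 e^{−πζ/√(1−ζ²)} with ζ = 0.248 gives 44.8%.

%OS ≈ 44.8%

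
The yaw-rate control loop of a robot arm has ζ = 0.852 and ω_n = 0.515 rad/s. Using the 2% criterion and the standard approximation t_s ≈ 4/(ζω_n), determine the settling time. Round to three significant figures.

t_s ≈ 9.12 s

t_s ≈ 4/(ζω_n) = 4/(0.852 × 0.515) = 9.12 s.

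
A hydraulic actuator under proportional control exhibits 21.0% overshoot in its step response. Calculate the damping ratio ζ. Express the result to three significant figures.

ζ ≈ 0.445

ζ = −ln(OS)/√(π² + (ln OS)²). With OS = 0.210, ln OS = −1.561 and ζ = 1.561/3.508 = 0.445.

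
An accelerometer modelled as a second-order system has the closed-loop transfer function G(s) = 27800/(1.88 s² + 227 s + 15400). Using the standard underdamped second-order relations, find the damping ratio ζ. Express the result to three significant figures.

Dividing through by 1.88: denominator becomes s² + 120.7 s + 8191.
So ω_n = √8191 = 90.5 rad/s and ζ = 120.7/(2·90.5) = 0.667.

ζ ≈ 0.667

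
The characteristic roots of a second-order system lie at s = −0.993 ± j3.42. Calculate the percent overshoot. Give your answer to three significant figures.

|pole| = ω_n = √(0.993² + 3.42²) = 3.56 rad/s; ζ = cos θ = σ/ω_n = 0.279.
Overshoot: exp(−π·0.279/√(1−0.279²)) = 0.402, i.e. 40.2%.

%OS ≈ 40.2%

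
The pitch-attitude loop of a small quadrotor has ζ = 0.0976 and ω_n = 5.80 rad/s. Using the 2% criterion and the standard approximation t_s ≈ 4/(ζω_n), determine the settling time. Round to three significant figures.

t_s ≈ 4/(ζω_n) = 4/(0.0976 × 5.80) = 7.07 s.

t_s ≈ 7.07 s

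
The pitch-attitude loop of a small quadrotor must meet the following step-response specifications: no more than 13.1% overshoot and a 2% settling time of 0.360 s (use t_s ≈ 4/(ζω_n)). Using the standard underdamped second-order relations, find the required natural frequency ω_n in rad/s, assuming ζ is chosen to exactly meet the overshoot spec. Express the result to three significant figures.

Inverting the overshoot relation: ζ = |ln 0.131|/√(π² + ln²0.131) = 0.543.
Then ω_n = 4/(ζ t_s) = 4/(0.543 × 0.360) = 20.5 rad/s.

ω_n ≈ 20.5 rad/s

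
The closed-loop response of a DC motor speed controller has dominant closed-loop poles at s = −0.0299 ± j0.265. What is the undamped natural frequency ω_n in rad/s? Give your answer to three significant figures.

ω_n ≈ 0.267 rad/s

With σ = 0.0299, ω_d = 0.265: ω_n = √(σ²+ω_d²) = 0.267 rad/s, ζ = σ/ω_n = 0.112.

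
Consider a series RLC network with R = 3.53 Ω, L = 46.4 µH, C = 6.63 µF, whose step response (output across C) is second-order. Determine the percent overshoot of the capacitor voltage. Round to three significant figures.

%OS ≈ 6.00%

For a series RLC circuit (capacitor voltage as output), ω_n = 1/√(LC) = 1/√(46.4 µH · 6.63 µF) = 57000 rad/s.
ζ = (R/2)·√(C/L) = (3.53/2)·√(6.63 µF/46.4 µH) = 0.667.
%OS = 100·exp(−πζ/√(1−ζ²)) = 6.00%.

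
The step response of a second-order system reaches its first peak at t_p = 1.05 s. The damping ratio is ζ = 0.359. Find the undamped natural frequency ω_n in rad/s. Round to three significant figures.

ω_n ≈ 3.21 rad/s

Peak time t_p = π/ω_d, so ω_d = π/t_p = π/1.05 = 2.99 rad/s.
ω_n = ω_d/√(1−ζ²) = 2.99/√0.871 = 3.21 rad/s.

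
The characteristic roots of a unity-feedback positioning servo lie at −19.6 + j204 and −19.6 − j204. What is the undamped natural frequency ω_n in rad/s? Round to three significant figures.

ω_n ≈ 205 rad/s

|pole| = ω_n = √(19.6² + 204²) = 205 rad/s; ζ = cos θ = σ/ω_n = 0.0956.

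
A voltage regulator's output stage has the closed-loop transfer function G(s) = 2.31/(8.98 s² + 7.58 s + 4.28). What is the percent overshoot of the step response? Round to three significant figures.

%OS ≈ 8.83%

Dividing through by 8.98: denominator becomes s² + 0.8441 s + 0.4766.
So ω_n = √0.4766 = 0.690 rad/s and ζ = 0.8441/(2·0.690) = 0.611.
%OS = 100 e^{−πζ/√(1−ζ²)} with ζ = 0.611 gives 8.83%.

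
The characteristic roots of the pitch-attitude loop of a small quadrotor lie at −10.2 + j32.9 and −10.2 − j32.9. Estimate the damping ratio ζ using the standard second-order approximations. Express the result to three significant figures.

ζ ≈ 0.296

With σ = 10.2, ω_d = 32.9: ω_n = √(σ²+ω_d²) = 34.4 rad/s, ζ = σ/ω_n = 0.296.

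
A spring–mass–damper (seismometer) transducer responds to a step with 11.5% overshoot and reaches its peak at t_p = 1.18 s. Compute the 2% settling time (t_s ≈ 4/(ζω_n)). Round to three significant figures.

t_s ≈ 2.18 s

ζ from %OS: ζ = |ln 0.115|/√(π²+ln²0.115) = 0.567.
t_p = π/ω_d ⇒ ω_d = 2.66 rad/s; then ω_n = ω_d/√(1−ζ²) = 3.23 rad/s.
t_s ≈ 4/(ζω_n) = 4/(0.567·3.23) = 2.18 s.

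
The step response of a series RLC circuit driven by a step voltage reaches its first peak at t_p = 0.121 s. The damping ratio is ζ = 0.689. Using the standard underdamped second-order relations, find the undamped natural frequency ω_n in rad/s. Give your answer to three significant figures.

ω_n ≈ 35.8 rad/s

Peak time t_p = π/ω_d, so ω_d = π/t_p = π/0.121 = 26.0 rad/s.
ω_n = ω_d/√(1−ζ²) = 26.0/√0.525 = 35.8 rad/s.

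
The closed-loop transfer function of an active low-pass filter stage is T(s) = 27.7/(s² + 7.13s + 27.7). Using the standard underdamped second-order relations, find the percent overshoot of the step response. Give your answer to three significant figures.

%OS ≈ 5.54%

Matching coefficients with s² + 2ζω_n s + ω_n² gives ω_n² = 27.7 ⇒ ω_n = 5.26 rad/s, and ζ = 7.13/(2ω_n) = 0.677.
%OS = 100 e^{−πζ/√(1−ζ²)} with ζ = 0.677 gives 5.54%.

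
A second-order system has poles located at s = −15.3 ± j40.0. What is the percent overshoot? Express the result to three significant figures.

%OS ≈ 30.1%

The poles are at −σ ± jω_d with σ = 15.3 and ω_d = 40.0, so ω_n = √(σ²+ω_d²) = 42.8 rad/s and ζ = σ/ω_n = 0.357.
Overshoot: exp(−π·0.357/√(1−0.357²)) = 0.301, i.e. 30.1%.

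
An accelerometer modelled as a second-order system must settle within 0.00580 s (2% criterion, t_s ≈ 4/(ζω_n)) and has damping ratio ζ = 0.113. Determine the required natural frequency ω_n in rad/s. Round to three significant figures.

ω_n ≈ 6100 rad/s

Rearranging t_s ≈ 4/(ζω_n) gives ω_n = 4/(ζ·t_s) = 4/(0.113 × 0.00580) = 6100 rad/s.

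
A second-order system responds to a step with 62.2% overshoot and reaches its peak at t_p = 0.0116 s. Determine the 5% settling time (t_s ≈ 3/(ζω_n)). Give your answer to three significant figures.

t_s ≈ 0.0733 s

From the overshoot, ζ = −ln(OS)/√(π²+ln²(OS)) = 0.149.
t_p = π/ω_d ⇒ ω_d = 271 rad/s; then ω_n = ω_d/√(1−ζ²) = 274 rad/s.
t_s ≈ 3/(ζω_n) = 3/(0.149·274) = 0.0733 s.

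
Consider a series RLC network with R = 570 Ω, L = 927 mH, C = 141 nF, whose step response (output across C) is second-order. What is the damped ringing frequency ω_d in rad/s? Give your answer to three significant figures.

For a series RLC circuit (capacitor voltage as output), ω_n = 1/√(LC) = 1/√(927 mH · 141 nF) = 2770 rad/s.
ζ = (R/2)·√(C/L) = (570/2)·√(141 nF/927 mH) = 0.111.
The damped frequency ω_d = ω_n√(1−ζ²) = 2750 rad/s.

ω_d ≈ 2750 rad/s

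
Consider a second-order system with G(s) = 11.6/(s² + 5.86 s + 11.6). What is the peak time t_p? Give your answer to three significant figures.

t_p ≈ 1.81 s

Comparing the denominator to s² + 2ζω_n s + ω_n²: ω_n = √11.6 = 3.41 rad/s, and 2ζω_n = 5.86 so ζ = 5.86/(2·3.41) = 0.860.
The damped frequency ω_d = ω_n√(1−ζ²) = 1.74 rad/s. Then t_p = π/ω_d = 1.81 s.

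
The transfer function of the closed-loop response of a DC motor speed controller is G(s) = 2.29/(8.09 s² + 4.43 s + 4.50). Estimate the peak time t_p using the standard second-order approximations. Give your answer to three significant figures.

t_p ≈ 4.53 s

Dividing through by 8.09: denominator becomes s² + 0.5476 s + 0.5562.
So ω_n = √0.5562 = 0.746 rad/s and ζ = 0.5476/(2·0.746) = 0.367.
The damped frequency ω_d = ω_n√(1−ζ²) = 0.694 rad/s. t_p = π/ω_d = 4.53 s.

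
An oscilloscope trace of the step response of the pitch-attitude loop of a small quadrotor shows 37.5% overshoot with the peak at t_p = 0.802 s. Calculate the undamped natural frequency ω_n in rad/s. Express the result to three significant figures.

The overshoot fixes ζ = −ln(OS)/√(π²+ln²(OS)) = 0.298.
From t_p = π/ω_d, ω_d = π/0.802 = 3.92 rad/s, so ω_n = ω_d/√(1−ζ²) = 4.10 rad/s.

ω_n ≈ 4.10 rad/s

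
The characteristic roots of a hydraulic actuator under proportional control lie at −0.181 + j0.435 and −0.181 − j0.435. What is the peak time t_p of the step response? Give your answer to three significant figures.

t_p ≈ 7.22 s

t_p = π/ω_d with ω_d = 0.435 (the imaginary part), so t_p = 7.22 s.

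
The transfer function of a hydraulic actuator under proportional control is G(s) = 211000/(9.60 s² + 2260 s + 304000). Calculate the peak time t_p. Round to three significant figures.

Dividing through by 9.60: denominator becomes s² + 235.4 s + 31670.
So ω_n = √31670 = 178 rad/s and ζ = 235.4/(2·178) = 0.661.
ω_d = ω_n√(1−ζ²) = 133 rad/s. t_p = π/ω_d = 0.0235 s.

t_p ≈ 0.0235 s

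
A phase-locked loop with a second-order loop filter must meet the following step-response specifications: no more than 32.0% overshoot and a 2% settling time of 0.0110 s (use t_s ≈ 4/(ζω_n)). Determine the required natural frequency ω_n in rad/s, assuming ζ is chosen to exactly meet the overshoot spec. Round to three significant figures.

ω_n ≈ 1070 rad/s

ζ = −ln(OS)/√(π² + (ln OS)²). With OS = 0.320, ln OS = −1.139 and ζ = 1.139/3.342 = 0.341.
From t_s ≈ 4/(ζω_n): ω_n = 4/(ζ·t_s) = 4/(0.341·0.0110) = 1070 rad/s.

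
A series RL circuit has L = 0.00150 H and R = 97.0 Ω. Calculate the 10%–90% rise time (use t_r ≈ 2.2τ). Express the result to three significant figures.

t_r ≈ 0.0000340 s

τ = L/R = 0.00150/97.0 = 0.0000155 s.
t_r ≈ 2.2τ = 0.0000340 s.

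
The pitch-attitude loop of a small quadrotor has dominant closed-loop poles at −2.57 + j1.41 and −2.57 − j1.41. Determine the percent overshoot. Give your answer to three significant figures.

%OS ≈ 0.326%

With σ = 2.57, ω_d = 1.41: ω_n = √(σ²+ω_d²) = 2.93 rad/s, ζ = σ/ω_n = 0.877.
%OS = 100 e^{−πζ/√(1−ζ²)} with ζ = 0.877 gives 0.326%.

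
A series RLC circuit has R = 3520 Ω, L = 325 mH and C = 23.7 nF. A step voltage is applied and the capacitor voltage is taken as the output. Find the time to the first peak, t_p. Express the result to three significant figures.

t_p ≈ 0.000313 s

For a series RLC circuit (capacitor voltage as output), ω_n = 1/√(LC) = 1/√(325 mH · 23.7 nF) = 11400 rad/s.
ζ = (R/2)·√(C/L) = (3520/2)·√(23.7 nF/325 mH) = 0.475.
The damped frequency ω_d = ω_n√(1−ζ²) = 10000 rad/s. t_p = π/ω_d = 0.000313 s.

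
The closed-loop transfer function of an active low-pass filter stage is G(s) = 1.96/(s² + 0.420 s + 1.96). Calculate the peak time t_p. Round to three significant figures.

t_p ≈ 2.27 s

Matching coefficients with s² + 2ζω_n s + ω_n² gives ω_n² = 1.96 ⇒ ω_n = 1.40 rad/s, and ζ = 0.420/(2ω_n) = 0.150.
ω_d = 1.40·√(1 − 0.150²) = 1.38 rad/s. Then t_p = π/ω_d = 2.27 s.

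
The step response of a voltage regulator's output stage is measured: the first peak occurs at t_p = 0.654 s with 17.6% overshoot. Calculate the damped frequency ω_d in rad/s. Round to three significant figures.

ω_d ≈ 4.80 rad/s

t_p = π/ω_d, so ω_d = π/0.654 = 4.80 rad/s.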